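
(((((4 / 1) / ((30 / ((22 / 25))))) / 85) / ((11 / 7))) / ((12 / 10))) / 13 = 0.00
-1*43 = -43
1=1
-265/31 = -8.55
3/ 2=1.50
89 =89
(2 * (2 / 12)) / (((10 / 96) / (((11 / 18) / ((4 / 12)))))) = 88 / 15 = 5.87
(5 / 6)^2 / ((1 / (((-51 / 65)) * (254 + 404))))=-27965 / 78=-358.53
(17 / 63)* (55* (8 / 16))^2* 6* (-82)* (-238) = 71686450 / 3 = 23895483.33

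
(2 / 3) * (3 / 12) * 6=1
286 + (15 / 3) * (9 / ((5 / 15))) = 421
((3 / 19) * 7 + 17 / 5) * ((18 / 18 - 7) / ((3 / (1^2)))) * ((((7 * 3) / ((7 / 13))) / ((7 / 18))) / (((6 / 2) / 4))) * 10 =-1602432 / 133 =-12048.36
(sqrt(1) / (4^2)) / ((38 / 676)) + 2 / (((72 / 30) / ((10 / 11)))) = 9377 / 5016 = 1.87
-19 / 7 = -2.71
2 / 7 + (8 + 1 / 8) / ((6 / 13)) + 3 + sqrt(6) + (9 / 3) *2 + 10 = sqrt(6) + 12395 / 336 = 39.34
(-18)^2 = 324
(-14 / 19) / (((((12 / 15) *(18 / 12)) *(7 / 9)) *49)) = -15 / 931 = -0.02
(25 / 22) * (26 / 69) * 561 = 5525 / 23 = 240.22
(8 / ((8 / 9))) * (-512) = -4608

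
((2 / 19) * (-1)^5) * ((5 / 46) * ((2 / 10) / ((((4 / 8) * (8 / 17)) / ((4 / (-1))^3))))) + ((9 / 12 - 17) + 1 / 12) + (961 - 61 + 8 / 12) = 773597 / 874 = 885.12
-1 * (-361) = 361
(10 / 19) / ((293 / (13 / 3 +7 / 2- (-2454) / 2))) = 37045 / 16701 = 2.22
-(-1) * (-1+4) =3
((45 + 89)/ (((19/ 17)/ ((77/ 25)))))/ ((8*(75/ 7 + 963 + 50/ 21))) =1841763/ 38946200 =0.05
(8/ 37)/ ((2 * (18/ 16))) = 32/ 333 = 0.10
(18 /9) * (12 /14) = 12 /7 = 1.71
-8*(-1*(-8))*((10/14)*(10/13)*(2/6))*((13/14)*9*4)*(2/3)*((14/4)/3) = -304.76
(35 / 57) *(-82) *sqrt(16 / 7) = -1640 *sqrt(7) / 57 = -76.12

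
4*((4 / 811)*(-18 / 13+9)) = 0.15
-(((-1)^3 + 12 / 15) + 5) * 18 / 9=-48 / 5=-9.60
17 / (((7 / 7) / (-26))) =-442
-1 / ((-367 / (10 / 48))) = 5 / 8808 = 0.00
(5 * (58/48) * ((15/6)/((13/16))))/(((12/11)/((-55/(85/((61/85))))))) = -1070245/135252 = -7.91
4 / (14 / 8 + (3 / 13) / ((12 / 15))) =104 / 53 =1.96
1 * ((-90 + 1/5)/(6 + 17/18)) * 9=-116.38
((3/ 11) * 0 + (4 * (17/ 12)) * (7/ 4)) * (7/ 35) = 119/ 60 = 1.98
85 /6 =14.17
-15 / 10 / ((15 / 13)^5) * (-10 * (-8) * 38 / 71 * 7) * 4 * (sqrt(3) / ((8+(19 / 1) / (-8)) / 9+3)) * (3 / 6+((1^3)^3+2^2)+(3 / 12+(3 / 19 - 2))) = -3659463808 * sqrt(3) / 3860625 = -1641.80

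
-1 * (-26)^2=-676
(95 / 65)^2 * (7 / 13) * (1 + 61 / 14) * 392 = 5306700 / 2197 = 2415.43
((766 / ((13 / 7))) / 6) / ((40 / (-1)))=-2681 / 1560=-1.72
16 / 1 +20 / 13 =228 / 13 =17.54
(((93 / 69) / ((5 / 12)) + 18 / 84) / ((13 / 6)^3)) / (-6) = -99954 / 1768585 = -0.06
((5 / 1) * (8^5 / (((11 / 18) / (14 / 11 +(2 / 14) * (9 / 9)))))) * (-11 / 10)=-32145408 / 77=-417472.83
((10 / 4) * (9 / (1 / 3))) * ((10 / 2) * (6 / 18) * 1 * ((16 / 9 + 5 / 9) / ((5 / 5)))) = 525 / 2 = 262.50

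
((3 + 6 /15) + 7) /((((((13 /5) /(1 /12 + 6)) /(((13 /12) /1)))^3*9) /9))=169.37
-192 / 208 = -12 / 13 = -0.92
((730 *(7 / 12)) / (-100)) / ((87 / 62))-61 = -334261 / 5220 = -64.03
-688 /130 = -344 /65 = -5.29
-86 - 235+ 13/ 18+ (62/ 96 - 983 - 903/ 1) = -317611/ 144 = -2205.63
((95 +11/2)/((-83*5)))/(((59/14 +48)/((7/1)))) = -9849/303365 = -0.03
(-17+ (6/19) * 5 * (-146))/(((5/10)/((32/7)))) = -300992/133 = -2263.10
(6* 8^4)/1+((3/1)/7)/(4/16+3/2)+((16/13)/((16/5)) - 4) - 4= 15650217/637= 24568.63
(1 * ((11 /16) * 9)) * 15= 1485 /16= 92.81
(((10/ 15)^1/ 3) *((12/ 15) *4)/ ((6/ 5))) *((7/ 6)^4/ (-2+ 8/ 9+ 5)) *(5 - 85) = -5488/ 243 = -22.58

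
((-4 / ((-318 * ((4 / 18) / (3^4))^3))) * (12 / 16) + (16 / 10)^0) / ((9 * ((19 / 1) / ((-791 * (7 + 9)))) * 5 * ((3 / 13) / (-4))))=15935414433484 / 135945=117219569.93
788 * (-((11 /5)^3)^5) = -3291671557499532988 /30517578125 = -107861493.60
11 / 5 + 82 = 84.20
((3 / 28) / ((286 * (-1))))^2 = 9 / 64128064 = 0.00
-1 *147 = -147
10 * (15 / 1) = 150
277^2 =76729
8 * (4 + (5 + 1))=80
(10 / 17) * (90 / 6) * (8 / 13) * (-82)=-98400 / 221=-445.25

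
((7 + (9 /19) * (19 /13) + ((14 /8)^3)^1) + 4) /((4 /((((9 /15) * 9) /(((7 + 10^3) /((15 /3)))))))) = 383049 /3351296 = 0.11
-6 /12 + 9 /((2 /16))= 143 /2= 71.50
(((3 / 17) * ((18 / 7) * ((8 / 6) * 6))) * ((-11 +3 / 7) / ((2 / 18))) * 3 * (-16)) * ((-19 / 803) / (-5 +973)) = -32799168 / 80936779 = -0.41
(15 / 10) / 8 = 3 / 16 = 0.19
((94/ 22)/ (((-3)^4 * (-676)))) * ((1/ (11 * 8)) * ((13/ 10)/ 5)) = -47/ 203860800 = -0.00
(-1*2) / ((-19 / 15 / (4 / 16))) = 15 / 38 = 0.39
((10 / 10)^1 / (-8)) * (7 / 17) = -7 / 136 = -0.05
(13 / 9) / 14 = 13 / 126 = 0.10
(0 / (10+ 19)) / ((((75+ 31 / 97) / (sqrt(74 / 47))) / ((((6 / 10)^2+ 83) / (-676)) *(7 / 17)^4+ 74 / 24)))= 0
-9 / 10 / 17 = -9 / 170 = -0.05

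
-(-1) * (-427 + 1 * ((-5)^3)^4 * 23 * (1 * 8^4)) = 22999999999573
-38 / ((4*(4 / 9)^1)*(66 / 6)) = -1.94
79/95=0.83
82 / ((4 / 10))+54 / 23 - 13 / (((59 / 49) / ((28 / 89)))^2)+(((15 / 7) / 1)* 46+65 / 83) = 112679946104368 / 368458012363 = 305.81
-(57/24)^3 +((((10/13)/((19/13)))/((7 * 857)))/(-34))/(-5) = -13290526031/992090624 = -13.40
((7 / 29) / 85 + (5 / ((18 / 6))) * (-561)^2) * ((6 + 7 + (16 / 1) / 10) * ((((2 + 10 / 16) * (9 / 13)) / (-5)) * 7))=-62437298893389 / 3204500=-19484256.17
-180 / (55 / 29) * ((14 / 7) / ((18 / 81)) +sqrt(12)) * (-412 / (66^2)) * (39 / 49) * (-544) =-2281398912 / 65219 - 506977536 * sqrt(3) / 65219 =-48444.62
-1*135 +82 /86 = -5764 /43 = -134.05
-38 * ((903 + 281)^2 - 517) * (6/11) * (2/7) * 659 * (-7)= 421107974856/11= 38282543168.73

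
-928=-928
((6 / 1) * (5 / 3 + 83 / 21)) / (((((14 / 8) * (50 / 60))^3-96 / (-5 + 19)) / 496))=-1618182144 / 363427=-4452.56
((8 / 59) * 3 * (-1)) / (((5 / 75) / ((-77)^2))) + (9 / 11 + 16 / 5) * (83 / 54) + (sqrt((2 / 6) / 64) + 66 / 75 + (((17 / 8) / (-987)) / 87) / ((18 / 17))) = -7256560623547177 / 200624331600 + sqrt(3) / 24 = -36169.82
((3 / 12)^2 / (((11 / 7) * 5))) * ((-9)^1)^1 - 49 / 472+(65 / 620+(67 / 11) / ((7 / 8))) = 77632481 / 11266640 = 6.89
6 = 6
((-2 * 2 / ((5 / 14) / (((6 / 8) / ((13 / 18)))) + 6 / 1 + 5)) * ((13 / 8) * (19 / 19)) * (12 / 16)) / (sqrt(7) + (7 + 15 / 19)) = -575757 / 9232064 + 295659 * sqrt(7) / 36928256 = -0.04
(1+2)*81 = 243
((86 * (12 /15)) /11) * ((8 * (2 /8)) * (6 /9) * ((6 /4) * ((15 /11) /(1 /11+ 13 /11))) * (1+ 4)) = 5160 /77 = 67.01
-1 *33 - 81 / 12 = -159 / 4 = -39.75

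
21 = 21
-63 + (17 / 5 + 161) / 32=-4629 / 80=-57.86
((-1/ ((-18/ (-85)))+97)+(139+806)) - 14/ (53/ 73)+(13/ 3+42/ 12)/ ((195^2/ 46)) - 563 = 5501888461/ 12091950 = 455.00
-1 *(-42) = 42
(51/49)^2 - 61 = -143860/2401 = -59.92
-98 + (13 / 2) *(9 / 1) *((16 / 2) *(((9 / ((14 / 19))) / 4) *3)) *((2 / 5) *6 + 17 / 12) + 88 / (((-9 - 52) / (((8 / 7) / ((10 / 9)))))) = 39682657 / 2440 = 16263.38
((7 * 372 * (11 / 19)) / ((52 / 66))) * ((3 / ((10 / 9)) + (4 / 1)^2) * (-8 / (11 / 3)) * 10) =-192831408 / 247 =-780693.96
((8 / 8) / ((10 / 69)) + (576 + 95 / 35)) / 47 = 12.46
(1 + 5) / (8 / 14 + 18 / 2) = 42 / 67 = 0.63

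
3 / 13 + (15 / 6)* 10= 328 / 13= 25.23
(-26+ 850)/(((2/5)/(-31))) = -63860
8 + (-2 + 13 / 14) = 97 / 14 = 6.93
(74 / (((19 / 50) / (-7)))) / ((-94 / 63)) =815850 / 893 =913.61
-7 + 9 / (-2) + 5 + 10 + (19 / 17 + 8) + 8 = 701 / 34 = 20.62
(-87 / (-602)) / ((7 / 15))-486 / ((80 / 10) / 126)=-7654.19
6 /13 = 0.46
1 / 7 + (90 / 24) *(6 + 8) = 737 / 14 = 52.64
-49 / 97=-0.51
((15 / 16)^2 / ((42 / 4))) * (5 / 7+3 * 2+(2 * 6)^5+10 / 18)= 195960925 / 9408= 20829.18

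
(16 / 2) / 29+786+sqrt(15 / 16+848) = 17*sqrt(47) / 4+22802 / 29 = 815.41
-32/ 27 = -1.19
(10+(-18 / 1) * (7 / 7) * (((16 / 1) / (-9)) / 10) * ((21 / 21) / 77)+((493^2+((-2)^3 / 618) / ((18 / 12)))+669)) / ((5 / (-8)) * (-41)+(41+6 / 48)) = 347941265248 / 95290965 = 3651.36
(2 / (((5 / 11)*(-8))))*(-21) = 231 / 20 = 11.55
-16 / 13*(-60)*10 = 9600 / 13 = 738.46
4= 4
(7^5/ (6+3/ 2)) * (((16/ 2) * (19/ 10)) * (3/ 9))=2554664/ 225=11354.06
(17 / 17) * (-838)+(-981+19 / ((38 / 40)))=-1799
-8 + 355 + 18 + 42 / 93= 11329 / 31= 365.45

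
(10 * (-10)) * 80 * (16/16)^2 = -8000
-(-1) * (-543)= -543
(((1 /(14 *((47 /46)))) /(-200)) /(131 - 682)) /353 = 23 /12798297400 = 0.00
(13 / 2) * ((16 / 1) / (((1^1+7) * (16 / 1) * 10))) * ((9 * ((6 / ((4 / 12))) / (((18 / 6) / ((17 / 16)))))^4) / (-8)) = -791528517 / 5242880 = -150.97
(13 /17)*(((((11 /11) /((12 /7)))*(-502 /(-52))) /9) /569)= 1757 /2089368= 0.00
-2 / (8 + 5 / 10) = -4 / 17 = -0.24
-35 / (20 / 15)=-26.25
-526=-526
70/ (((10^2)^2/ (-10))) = -7/ 100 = -0.07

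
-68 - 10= -78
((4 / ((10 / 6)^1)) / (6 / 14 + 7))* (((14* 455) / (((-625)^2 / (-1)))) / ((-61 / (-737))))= -1516746 / 23828125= -0.06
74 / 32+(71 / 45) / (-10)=7757 / 3600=2.15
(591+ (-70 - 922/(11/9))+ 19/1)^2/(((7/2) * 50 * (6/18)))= 16680492/21175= 787.74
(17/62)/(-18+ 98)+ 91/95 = 18119/18848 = 0.96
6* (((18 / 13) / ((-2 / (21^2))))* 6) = -142884 / 13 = -10991.08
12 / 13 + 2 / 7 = 110 / 91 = 1.21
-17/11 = -1.55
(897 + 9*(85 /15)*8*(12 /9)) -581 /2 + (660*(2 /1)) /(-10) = 2037 /2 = 1018.50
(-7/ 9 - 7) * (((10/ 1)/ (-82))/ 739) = 350/ 272691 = 0.00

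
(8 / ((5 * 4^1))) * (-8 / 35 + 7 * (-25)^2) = 306234 / 175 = 1749.91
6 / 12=1 / 2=0.50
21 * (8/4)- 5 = 37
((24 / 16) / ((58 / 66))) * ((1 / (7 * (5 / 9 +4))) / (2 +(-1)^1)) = 0.05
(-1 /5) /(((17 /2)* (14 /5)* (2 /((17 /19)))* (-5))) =1 /1330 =0.00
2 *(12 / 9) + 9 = 35 / 3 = 11.67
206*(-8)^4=843776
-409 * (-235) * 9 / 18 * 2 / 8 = 96115 / 8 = 12014.38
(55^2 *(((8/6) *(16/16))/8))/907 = 3025/5442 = 0.56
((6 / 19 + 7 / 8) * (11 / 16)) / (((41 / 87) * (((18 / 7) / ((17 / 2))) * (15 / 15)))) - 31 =-30221923 / 1196544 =-25.26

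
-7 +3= -4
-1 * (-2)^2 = -4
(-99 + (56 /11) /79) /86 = -85975 /74734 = -1.15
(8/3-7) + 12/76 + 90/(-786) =-32033/7467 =-4.29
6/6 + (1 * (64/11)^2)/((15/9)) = 12893/605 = 21.31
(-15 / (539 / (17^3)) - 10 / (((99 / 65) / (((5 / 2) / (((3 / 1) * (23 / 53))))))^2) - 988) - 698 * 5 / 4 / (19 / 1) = -1186.54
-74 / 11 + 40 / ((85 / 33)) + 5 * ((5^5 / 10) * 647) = 378093917 / 374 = 1010946.30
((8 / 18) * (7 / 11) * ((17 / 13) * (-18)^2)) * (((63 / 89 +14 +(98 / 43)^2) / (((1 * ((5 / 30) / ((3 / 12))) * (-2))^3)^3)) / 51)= -1353738419271 / 385551941632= -3.51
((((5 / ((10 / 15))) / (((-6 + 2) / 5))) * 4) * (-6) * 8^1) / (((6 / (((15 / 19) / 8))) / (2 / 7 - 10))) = -38250 / 133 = -287.59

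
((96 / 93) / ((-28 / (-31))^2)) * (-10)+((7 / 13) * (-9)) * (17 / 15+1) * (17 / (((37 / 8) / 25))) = -22689260 / 23569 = -962.67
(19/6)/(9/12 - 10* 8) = -38/951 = -0.04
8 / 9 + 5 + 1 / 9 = 6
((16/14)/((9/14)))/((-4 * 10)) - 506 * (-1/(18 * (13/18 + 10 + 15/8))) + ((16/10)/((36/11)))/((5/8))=605962/204075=2.97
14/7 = 2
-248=-248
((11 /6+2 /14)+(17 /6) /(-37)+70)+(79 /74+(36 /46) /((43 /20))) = 37567713 /512302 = 73.33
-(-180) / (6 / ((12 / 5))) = 72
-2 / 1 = -2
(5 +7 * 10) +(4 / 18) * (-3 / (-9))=2027 / 27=75.07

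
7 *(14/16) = 49/8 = 6.12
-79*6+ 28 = -446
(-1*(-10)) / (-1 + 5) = 5 / 2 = 2.50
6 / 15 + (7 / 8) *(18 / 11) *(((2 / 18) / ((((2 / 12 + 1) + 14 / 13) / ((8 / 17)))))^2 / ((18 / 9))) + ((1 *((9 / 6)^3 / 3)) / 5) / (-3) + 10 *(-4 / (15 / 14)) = -12353066833 / 333795000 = -37.01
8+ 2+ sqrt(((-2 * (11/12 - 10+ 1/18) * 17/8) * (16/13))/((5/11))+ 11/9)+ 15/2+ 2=sqrt(946)/3+ 39/2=29.75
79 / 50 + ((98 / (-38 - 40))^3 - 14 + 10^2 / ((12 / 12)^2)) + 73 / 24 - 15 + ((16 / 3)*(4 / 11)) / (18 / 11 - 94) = 110919440383 / 1506702600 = 73.62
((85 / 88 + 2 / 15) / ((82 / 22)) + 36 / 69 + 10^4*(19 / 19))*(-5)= -1131692413 / 22632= -50004.08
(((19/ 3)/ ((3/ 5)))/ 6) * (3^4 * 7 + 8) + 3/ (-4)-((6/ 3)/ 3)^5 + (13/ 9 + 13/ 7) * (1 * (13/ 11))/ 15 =378318649/ 374220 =1010.95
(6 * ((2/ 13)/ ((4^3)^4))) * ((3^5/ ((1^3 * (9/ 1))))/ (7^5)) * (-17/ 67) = -1377/ 61399984242688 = -0.00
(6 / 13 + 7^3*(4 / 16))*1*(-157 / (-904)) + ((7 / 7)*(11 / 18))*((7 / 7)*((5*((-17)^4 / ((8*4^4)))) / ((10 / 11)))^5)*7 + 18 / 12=74037948131384708299220427432696995 / 30485550424814247739392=2428624285921.38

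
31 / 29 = 1.07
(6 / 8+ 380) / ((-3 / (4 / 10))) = -1523 / 30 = -50.77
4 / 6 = 2 / 3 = 0.67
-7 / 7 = -1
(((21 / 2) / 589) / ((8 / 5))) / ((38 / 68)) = 1785 / 89528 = 0.02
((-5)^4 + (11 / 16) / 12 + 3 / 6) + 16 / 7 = 843821 / 1344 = 627.84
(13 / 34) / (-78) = -1 / 204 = -0.00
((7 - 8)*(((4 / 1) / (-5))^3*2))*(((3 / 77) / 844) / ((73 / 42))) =576 / 21179125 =0.00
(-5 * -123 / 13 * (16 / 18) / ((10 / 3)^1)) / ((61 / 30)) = 6.20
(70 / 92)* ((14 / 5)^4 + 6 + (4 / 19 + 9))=6373703 / 109250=58.34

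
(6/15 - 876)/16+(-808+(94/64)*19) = -133571/160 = -834.82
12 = 12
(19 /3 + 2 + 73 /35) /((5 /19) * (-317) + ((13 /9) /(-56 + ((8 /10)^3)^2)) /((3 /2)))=-0.12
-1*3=-3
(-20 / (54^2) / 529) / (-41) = 5 / 15811281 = 0.00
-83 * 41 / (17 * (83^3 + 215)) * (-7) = 23821 / 9724034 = 0.00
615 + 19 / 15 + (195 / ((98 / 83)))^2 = 4018092751 / 144060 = 27891.80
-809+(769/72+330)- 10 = -34439/72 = -478.32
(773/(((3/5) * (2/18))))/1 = 11595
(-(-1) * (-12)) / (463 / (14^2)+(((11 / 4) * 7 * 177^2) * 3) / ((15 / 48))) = -11760 / 5673809531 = -0.00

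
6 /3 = 2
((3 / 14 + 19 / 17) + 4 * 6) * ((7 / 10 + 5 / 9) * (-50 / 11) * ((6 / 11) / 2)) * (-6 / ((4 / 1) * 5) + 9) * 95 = -1876918135 / 57596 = -32587.65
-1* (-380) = 380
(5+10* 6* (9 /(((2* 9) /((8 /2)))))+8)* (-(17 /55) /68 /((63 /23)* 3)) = -437 /5940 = -0.07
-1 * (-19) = 19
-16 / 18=-8 / 9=-0.89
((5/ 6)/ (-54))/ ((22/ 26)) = -65/ 3564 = -0.02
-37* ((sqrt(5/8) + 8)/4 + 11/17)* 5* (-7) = 1295* sqrt(10)/16 + 58275/17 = 3683.89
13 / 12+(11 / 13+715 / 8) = 28487 / 312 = 91.30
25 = 25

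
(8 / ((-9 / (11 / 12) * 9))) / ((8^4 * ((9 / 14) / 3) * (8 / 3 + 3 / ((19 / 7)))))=-1463 / 53498880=-0.00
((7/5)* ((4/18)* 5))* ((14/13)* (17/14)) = 238/117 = 2.03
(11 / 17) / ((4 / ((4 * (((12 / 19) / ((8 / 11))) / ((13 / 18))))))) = 3267 / 4199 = 0.78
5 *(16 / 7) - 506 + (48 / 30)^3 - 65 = -486041 / 875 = -555.48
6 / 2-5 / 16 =43 / 16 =2.69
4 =4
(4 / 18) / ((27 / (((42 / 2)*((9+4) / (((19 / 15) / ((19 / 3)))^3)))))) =22750 / 81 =280.86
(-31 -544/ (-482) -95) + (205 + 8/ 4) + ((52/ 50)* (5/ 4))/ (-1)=80.83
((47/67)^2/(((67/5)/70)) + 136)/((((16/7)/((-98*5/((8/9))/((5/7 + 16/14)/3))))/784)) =-330969221490285/7819838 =-42324306.65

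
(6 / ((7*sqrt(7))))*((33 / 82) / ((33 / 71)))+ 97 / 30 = 213*sqrt(7) / 2009+ 97 / 30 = 3.51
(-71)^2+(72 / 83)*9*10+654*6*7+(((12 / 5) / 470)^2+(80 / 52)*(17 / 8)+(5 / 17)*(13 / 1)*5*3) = 1653592952365071 / 50649608750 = 32647.69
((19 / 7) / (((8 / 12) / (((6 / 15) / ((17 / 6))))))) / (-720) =-19 / 23800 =-0.00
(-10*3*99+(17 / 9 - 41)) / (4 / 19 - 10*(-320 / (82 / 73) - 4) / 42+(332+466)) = -10548439 / 3039237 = -3.47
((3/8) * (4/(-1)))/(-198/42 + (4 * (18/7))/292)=511/1594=0.32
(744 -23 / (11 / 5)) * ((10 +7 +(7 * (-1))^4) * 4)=78043368 / 11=7094851.64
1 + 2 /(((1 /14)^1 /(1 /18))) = 23 /9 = 2.56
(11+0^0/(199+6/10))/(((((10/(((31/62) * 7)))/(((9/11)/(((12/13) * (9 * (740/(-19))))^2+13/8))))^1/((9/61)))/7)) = 2659475470743/85546205061083965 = 0.00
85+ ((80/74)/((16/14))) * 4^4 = 12105/37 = 327.16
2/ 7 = 0.29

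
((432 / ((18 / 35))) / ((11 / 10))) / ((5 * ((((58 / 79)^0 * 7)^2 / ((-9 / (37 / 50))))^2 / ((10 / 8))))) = 60750000 / 5165237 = 11.76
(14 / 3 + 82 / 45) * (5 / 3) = 292 / 27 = 10.81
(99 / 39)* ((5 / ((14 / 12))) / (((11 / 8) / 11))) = 7920 / 91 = 87.03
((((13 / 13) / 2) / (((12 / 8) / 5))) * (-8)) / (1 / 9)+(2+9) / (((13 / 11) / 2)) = -1318 / 13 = -101.38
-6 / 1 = -6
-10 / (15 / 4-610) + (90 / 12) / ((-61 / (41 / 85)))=-43063 / 1005890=-0.04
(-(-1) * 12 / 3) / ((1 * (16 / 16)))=4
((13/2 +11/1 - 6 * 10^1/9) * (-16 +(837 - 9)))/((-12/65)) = -857675/18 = -47648.61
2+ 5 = 7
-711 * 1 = -711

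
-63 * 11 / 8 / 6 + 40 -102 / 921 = 125019 / 4912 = 25.45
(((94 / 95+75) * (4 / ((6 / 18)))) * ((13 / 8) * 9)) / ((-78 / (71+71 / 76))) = -355196457 / 28880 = -12299.05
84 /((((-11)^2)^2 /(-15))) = -1260 /14641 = -0.09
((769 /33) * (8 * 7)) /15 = 43064 /495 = 87.00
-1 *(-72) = 72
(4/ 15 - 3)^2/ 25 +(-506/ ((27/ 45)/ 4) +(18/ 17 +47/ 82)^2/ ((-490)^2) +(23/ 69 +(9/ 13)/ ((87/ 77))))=-2723607043821084703/ 807691469130000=-3372.09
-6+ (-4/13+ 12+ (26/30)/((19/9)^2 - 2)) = 78193/12935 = 6.05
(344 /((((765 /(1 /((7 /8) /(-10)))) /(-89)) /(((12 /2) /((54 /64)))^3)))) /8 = 16051601408 /780759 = 20558.97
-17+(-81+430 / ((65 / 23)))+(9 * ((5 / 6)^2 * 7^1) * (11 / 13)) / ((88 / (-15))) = 1531 / 32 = 47.84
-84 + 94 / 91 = -7550 / 91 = -82.97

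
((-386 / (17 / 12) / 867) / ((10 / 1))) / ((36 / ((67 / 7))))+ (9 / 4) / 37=0.05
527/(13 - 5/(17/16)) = 8959/141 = 63.54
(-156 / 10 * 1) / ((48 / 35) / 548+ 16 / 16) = -74802 / 4807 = -15.56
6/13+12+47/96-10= 3683/1248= 2.95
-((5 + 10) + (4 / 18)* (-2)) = -131 / 9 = -14.56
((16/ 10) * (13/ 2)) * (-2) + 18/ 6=-89/ 5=-17.80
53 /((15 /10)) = 106 /3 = 35.33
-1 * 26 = -26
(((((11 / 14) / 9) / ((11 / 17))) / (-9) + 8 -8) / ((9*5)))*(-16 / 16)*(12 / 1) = 34 / 8505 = 0.00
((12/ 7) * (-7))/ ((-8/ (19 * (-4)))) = -114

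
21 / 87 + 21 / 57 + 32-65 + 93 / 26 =-412779 / 14326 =-28.81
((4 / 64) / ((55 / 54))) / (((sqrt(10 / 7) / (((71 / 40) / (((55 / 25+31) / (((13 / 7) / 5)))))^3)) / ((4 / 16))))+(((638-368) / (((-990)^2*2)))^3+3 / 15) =21230922609*sqrt(70) / 1767303045939200000+76531435201 / 382657176000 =0.20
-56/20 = -14/5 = -2.80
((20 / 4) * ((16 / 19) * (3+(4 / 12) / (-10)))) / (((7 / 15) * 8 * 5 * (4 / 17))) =1513 / 532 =2.84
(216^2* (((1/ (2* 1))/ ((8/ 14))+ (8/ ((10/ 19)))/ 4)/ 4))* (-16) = -4362336/ 5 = -872467.20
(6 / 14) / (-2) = -3 / 14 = -0.21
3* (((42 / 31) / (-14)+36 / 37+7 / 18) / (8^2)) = 26119 / 440448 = 0.06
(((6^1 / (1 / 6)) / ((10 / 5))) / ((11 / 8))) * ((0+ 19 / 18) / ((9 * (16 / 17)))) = 323 / 198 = 1.63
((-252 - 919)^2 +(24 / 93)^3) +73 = 40852815886 / 29791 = 1371314.02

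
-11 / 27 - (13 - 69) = 1501 / 27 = 55.59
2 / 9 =0.22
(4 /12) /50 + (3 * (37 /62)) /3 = 1403 /2325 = 0.60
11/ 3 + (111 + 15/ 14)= 4861/ 42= 115.74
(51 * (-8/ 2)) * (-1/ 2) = 102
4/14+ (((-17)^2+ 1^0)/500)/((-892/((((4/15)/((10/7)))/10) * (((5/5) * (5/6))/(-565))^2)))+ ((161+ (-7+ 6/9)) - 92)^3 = 1471605263768288731/5979722700000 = 246099.25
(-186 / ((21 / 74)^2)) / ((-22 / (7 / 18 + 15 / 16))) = 8105849 / 58212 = 139.25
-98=-98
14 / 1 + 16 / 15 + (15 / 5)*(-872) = -39014 / 15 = -2600.93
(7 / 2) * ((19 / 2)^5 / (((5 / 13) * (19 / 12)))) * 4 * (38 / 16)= 675975027 / 160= 4224843.92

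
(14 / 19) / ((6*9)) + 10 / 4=2579 / 1026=2.51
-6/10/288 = -1/480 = -0.00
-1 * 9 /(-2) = 9 /2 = 4.50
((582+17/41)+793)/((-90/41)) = -28196/45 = -626.58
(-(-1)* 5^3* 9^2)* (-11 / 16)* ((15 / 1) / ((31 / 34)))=-28400625 / 248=-114518.65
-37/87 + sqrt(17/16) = -37/87 + sqrt(17)/4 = 0.61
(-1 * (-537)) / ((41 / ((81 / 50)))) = 43497 / 2050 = 21.22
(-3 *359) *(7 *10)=-75390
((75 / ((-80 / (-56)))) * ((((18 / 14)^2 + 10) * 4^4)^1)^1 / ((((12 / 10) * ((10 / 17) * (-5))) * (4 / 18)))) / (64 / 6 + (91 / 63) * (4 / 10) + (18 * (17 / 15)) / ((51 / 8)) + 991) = -12580272 / 63343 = -198.61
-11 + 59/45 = -436/45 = -9.69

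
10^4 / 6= 5000 / 3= 1666.67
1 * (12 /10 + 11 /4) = 3.95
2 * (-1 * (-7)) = 14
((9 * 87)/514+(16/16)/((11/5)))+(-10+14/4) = -4.52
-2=-2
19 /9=2.11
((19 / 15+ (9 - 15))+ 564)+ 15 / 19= 159616 / 285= 560.06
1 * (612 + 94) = 706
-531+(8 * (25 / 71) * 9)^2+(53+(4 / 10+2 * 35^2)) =65914342 / 25205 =2615.13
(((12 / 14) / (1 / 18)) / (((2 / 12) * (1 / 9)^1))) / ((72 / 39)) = 3159 / 7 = 451.29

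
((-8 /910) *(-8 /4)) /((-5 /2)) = -16 /2275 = -0.01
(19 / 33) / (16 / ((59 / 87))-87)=-1121 / 123453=-0.01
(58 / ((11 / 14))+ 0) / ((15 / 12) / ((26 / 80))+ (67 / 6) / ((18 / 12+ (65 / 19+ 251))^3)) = 14563289089781250 / 758792192760283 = 19.19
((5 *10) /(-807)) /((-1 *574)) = 25 /231609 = 0.00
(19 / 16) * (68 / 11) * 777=250971 / 44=5703.89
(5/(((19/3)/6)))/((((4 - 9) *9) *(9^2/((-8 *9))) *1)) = 16/171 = 0.09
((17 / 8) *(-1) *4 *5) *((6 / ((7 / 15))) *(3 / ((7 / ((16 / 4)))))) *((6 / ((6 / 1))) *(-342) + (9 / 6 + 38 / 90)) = 15609570 / 49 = 318562.65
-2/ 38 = -1/ 19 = -0.05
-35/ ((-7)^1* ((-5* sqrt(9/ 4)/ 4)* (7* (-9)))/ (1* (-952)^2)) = 1035776/ 27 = 38362.07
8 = 8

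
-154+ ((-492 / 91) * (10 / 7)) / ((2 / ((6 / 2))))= -105478 / 637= -165.59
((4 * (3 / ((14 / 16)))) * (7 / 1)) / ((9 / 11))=352 / 3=117.33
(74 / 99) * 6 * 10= 1480 / 33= 44.85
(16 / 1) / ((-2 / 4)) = -32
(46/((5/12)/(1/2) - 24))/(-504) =23/5838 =0.00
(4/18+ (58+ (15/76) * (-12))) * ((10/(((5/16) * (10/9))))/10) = 76408/475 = 160.86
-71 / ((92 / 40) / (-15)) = 10650 / 23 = 463.04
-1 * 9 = -9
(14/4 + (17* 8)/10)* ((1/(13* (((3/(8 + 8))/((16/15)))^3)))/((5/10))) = 318767104/658125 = 484.36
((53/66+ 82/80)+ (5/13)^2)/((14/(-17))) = -1070507/446160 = -2.40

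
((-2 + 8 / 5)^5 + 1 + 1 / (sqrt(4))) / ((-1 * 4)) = -9311 / 25000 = -0.37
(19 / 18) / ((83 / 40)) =380 / 747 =0.51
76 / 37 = 2.05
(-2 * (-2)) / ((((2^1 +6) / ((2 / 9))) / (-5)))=-5 / 9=-0.56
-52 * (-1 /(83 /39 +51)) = 507 /518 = 0.98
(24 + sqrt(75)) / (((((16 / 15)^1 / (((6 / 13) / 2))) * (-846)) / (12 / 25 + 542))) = -20343 / 6110 - 6781 * sqrt(3) / 9776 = -4.53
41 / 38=1.08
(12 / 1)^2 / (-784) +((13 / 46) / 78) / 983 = -2441723 / 13294092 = -0.18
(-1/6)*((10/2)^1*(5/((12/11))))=-275/72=-3.82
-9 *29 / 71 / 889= -261 / 63119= -0.00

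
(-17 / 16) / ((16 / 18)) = -153 / 128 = -1.20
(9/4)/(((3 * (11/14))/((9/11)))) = 0.78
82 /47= 1.74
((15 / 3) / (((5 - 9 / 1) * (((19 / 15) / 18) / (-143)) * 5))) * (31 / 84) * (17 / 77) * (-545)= -168020775 / 7448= -22559.18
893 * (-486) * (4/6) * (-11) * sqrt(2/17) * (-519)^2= 857282325372 * sqrt(34)/17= 294045411737.96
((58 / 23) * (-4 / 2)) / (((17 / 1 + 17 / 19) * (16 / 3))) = -1653 / 31280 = -0.05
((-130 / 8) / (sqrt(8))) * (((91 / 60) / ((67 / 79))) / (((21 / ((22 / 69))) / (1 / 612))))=-146861 * sqrt(2) / 814831488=-0.00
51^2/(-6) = -867/2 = -433.50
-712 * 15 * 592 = -6322560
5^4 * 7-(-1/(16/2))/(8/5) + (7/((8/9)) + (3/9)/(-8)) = 841519/192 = 4382.91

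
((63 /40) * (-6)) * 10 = -189 /2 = -94.50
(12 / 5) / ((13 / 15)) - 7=-55 / 13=-4.23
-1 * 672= -672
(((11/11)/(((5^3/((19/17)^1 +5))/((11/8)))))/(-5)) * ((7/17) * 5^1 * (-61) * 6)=10.14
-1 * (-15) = 15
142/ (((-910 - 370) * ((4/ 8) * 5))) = -71/ 1600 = -0.04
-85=-85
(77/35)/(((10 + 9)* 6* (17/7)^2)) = 539/164730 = 0.00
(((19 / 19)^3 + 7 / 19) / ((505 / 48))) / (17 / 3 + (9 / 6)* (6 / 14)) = 52416 / 2542675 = 0.02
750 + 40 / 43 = 750.93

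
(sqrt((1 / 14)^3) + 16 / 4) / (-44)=-1 / 11 -sqrt(14) / 8624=-0.09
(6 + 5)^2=121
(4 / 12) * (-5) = -5 / 3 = -1.67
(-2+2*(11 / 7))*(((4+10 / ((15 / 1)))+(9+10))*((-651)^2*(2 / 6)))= 3820936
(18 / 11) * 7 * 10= 114.55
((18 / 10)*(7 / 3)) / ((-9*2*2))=-7 / 60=-0.12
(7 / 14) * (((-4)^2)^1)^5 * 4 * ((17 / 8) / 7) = 4456448 / 7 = 636635.43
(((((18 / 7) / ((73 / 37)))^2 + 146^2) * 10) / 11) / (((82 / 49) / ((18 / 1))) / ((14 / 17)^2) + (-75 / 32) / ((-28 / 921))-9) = 628435447621632 / 2212517001475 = 284.04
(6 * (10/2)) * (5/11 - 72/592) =4065/407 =9.99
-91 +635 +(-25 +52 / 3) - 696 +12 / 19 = -9065 / 57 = -159.04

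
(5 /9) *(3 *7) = 35 /3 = 11.67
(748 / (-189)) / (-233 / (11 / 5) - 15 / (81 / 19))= 2057 / 56875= 0.04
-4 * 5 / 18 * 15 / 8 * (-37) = 925 / 12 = 77.08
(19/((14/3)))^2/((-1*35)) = -3249/6860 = -0.47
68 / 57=1.19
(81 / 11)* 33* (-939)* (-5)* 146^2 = 24319104660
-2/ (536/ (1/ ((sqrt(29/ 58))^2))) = -1/ 134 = -0.01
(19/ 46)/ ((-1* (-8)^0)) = -19/ 46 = -0.41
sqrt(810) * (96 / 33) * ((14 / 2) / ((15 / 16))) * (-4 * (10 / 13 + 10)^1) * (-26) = 2408448 * sqrt(10) / 11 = 692380.12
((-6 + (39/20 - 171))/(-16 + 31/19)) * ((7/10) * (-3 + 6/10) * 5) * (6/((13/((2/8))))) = -199557/16900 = -11.81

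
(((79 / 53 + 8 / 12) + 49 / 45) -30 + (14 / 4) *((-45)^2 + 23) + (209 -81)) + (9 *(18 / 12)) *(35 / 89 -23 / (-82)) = 253369700807 / 34811460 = 7278.34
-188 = -188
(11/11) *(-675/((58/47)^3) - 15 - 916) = -251729797/195112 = -1290.18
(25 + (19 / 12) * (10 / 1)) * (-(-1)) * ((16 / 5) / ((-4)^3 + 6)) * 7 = -1372 / 87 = -15.77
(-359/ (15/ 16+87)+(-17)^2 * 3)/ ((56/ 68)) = 1047.83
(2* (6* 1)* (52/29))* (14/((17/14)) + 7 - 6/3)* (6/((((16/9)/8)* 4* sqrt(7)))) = 1183572* sqrt(7)/3451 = 907.40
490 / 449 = 1.09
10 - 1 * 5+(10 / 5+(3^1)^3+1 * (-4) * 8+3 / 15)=11 / 5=2.20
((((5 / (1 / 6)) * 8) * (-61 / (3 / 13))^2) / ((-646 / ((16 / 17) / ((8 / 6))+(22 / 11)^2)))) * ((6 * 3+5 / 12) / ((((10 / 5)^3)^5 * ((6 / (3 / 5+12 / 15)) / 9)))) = -286126295 / 1984512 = -144.18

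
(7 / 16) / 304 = 7 / 4864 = 0.00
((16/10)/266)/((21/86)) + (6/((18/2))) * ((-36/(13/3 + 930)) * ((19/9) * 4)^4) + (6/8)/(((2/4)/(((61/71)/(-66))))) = -130.61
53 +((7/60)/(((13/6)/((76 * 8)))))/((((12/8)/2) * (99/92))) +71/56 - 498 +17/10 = -86803657/216216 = -401.47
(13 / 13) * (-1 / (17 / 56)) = -56 / 17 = -3.29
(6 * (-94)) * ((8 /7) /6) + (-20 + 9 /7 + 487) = 2526 /7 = 360.86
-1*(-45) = 45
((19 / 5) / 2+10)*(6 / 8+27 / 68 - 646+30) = -7316.75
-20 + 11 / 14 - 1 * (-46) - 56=-409 / 14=-29.21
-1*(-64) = 64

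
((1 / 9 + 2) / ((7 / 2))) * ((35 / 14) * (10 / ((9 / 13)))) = 12350 / 567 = 21.78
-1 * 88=-88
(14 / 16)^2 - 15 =-911 / 64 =-14.23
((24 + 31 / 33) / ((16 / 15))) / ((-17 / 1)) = -4115 / 2992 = -1.38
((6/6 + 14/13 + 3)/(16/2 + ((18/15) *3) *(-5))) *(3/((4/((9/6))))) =-297/520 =-0.57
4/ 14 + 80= 80.29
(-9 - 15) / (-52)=6 / 13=0.46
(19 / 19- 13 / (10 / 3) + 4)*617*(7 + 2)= 61083 / 10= 6108.30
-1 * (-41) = 41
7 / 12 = 0.58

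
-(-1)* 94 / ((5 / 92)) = 8648 / 5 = 1729.60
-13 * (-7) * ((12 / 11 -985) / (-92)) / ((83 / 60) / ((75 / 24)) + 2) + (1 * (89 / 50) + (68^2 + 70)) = 118057134219 / 23174800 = 5094.20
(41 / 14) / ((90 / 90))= 41 / 14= 2.93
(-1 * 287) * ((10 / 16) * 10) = -7175 / 4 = -1793.75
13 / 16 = 0.81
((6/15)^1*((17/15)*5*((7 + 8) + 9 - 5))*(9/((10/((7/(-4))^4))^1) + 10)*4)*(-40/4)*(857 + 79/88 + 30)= -79429472963/2816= -28206488.98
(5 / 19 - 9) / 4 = -83 / 38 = -2.18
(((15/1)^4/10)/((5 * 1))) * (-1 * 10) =-10125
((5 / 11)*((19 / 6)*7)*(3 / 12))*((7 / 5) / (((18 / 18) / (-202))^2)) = 9497131 / 66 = 143895.92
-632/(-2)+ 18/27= 950/3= 316.67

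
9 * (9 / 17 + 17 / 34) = 315 / 34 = 9.26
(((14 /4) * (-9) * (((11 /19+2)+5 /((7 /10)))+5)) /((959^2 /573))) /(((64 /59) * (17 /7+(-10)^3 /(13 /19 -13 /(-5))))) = 11617065603 /13174271614336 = 0.00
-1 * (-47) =47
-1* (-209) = 209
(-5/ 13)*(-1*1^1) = 5/ 13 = 0.38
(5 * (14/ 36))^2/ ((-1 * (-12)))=1225/ 3888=0.32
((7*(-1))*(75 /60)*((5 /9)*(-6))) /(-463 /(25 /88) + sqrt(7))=-89127500 /4980207483-109375*sqrt(7) /9960414966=-0.02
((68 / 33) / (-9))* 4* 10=-2720 / 297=-9.16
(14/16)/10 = 7/80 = 0.09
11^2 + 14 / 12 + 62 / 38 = 14113 / 114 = 123.80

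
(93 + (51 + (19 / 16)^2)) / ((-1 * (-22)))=37225 / 5632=6.61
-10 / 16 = -5 / 8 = -0.62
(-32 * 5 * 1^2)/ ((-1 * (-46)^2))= 40/ 529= 0.08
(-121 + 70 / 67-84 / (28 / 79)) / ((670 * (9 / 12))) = -15944 / 22445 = -0.71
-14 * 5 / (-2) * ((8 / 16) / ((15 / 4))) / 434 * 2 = 2 / 93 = 0.02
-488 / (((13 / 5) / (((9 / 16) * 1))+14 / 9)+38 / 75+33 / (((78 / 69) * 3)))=-2854800 / 96029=-29.73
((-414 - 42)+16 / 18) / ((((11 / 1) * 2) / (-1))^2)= -1024 / 1089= -0.94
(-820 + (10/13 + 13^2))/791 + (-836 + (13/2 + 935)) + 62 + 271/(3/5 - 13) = 46165702/318773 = 144.82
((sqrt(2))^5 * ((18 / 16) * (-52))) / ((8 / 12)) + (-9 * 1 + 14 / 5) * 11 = -351 * sqrt(2) - 341 / 5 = -564.59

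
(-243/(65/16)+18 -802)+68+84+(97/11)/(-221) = -8409501/12155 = -691.86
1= 1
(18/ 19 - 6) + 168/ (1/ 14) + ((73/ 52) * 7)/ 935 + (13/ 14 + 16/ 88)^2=584602563253/ 248958710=2348.19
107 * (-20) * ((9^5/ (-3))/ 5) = 8424324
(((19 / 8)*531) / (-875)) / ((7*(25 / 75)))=-30267 / 49000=-0.62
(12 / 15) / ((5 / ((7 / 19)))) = 28 / 475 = 0.06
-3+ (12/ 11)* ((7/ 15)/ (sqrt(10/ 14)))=-2.40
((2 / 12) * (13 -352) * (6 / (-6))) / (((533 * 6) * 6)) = 113 / 38376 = 0.00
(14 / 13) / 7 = 2 / 13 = 0.15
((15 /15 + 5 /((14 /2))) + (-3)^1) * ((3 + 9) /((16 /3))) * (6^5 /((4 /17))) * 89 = -59560758 /7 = -8508679.71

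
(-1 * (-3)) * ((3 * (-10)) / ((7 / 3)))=-38.57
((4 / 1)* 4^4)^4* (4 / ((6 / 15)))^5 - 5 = 109951162777599995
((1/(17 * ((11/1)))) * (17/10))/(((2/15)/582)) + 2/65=56789/1430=39.71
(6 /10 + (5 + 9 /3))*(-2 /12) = -43 /30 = -1.43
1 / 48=0.02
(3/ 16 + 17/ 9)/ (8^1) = 299/ 1152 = 0.26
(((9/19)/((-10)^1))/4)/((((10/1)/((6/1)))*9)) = -3/3800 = -0.00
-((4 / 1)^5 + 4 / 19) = -19460 / 19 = -1024.21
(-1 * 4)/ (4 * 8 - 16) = -1/ 4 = -0.25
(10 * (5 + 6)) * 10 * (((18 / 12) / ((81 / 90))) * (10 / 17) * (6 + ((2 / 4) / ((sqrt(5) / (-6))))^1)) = 110000 / 17- 11000 * sqrt(5) / 17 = 5023.72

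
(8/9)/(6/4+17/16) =128/369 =0.35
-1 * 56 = -56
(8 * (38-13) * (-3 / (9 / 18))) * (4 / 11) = -4800 / 11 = -436.36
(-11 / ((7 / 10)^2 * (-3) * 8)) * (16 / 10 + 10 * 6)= 1210 / 21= 57.62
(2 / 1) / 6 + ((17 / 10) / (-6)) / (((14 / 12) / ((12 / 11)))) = 79 / 1155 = 0.07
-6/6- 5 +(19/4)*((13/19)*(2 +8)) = 53/2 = 26.50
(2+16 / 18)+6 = 80 / 9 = 8.89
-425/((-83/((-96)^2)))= 3916800/83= 47190.36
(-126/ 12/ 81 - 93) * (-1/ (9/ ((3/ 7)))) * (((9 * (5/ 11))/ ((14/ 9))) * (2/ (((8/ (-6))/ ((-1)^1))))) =17.49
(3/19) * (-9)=-27/19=-1.42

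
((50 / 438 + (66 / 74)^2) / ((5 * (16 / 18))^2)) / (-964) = -1840833 / 38535707200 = -0.00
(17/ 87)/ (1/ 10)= 170/ 87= 1.95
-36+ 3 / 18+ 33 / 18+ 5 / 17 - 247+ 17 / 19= -90379 / 323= -279.81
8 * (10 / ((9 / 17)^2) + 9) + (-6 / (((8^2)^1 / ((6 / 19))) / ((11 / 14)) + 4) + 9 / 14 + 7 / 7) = 439941809 / 1225287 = 359.05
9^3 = 729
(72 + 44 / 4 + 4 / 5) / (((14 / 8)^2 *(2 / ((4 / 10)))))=6704 / 1225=5.47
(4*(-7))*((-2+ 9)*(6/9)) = -130.67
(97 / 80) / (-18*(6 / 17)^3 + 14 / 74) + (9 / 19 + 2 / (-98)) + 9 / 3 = 1.44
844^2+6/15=3561682/5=712336.40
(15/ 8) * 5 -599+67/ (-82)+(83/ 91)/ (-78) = -687330697/ 1164072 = -590.45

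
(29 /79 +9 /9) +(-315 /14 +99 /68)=-105705 /5372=-19.68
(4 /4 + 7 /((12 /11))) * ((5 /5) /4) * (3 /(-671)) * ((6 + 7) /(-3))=1157 /32208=0.04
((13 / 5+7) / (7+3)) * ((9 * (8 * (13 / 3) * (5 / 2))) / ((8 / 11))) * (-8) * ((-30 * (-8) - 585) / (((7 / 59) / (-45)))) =-7544702880 / 7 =-1077814697.14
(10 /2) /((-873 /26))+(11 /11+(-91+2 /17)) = -1336154 /14841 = -90.03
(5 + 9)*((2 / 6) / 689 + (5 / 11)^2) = 725144 / 250107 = 2.90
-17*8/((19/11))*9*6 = -4251.79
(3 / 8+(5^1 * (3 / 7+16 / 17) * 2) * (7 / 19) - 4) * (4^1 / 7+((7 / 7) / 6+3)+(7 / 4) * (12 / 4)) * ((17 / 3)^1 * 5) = 13865575 / 38304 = 361.99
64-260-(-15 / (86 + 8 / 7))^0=-197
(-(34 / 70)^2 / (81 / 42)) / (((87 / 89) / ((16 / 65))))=-823072 / 26719875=-0.03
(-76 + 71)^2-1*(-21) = 46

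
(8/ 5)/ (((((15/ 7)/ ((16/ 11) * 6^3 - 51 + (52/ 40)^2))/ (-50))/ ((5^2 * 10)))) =-81580520/ 33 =-2472136.97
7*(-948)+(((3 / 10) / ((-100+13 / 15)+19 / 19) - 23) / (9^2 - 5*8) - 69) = -809388041 / 120704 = -6705.56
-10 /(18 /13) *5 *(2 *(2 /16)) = -325 /36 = -9.03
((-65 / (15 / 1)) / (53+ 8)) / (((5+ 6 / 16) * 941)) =-104 / 7404729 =-0.00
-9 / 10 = -0.90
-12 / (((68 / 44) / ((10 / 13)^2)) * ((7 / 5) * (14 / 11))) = -363000 / 140777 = -2.58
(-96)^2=9216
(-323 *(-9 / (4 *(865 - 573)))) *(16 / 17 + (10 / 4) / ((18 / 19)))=41629 / 4672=8.91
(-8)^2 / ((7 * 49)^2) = 0.00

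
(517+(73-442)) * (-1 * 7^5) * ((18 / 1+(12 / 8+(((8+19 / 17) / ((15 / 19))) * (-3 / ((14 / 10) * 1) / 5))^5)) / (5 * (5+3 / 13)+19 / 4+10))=541977510533874376 / 3020035839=179460622.13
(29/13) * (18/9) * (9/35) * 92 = 48024/455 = 105.55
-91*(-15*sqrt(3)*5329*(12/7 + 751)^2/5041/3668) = 28849396244955*sqrt(3)/129432716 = 386058.65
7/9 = 0.78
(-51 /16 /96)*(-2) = 17 /256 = 0.07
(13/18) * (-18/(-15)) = 13/15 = 0.87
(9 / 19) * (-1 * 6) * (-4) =216 / 19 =11.37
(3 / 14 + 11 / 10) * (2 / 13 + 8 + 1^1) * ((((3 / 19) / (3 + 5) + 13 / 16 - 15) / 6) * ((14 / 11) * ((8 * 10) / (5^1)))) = -23576518 / 40755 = -578.49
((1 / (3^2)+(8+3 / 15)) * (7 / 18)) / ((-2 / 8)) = -5236 / 405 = -12.93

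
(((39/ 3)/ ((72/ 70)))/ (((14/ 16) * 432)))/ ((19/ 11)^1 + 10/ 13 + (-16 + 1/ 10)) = -46475/ 18630324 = -0.00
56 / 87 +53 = 4667 / 87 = 53.64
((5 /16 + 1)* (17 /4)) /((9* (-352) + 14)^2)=357 /636653824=0.00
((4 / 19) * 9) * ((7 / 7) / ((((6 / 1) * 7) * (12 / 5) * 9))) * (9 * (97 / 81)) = 485 / 21546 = 0.02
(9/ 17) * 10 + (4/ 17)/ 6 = 16/ 3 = 5.33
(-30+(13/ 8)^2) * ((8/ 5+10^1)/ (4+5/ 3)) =-8961/ 160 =-56.01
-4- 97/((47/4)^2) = -10388/2209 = -4.70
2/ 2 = 1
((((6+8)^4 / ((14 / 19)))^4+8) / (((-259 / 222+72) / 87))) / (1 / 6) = 23140491834798095475168 / 425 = 54448216081877871706.28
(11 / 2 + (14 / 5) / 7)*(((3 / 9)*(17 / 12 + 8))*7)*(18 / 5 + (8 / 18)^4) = 2785625941 / 5904900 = 471.75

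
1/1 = 1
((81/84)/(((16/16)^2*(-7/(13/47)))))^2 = 123201/84860944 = 0.00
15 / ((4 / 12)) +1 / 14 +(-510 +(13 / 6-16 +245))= -233.76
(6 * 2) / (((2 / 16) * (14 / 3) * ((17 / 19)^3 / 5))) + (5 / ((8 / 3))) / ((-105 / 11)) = 39453797 / 275128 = 143.40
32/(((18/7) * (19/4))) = 448/171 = 2.62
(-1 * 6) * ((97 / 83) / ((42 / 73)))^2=-24.76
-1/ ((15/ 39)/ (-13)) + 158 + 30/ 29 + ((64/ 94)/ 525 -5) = 134410588/ 715575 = 187.84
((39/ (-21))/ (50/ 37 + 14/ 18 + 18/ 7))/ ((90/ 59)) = -28379/ 109570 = -0.26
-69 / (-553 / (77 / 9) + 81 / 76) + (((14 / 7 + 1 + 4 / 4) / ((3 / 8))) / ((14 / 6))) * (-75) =-42381404 / 124005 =-341.77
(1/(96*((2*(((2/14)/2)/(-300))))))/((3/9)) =-525/8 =-65.62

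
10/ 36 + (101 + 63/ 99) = 20179/ 198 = 101.91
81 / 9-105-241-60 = -397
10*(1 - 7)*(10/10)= -60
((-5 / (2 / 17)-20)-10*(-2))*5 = -425 / 2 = -212.50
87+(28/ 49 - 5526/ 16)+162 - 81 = -9901/ 56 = -176.80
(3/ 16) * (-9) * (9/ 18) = -27/ 32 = -0.84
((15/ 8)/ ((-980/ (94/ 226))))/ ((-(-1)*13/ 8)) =-141/ 287924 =-0.00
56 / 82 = 28 / 41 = 0.68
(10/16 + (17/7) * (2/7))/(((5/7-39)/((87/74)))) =-44979/1110592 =-0.04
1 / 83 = 0.01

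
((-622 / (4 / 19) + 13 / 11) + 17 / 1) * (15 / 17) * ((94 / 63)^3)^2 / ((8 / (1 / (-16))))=1160544218396785 / 5196397739148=223.34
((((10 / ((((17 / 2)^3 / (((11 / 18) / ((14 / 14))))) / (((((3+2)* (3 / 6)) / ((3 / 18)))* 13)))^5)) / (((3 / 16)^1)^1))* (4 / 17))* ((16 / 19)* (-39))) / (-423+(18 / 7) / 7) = 96012151626366976000000 / 357897275563696613320405761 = 0.00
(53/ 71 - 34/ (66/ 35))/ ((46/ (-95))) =1923560/ 53889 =35.69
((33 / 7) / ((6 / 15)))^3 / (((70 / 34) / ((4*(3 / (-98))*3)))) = -137459025 / 470596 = -292.10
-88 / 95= -0.93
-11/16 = -0.69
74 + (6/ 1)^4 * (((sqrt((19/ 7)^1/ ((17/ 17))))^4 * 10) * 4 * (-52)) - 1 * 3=-973137001/ 49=-19859938.80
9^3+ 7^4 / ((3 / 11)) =28598 / 3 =9532.67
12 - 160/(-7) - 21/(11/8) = 1508/77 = 19.58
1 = 1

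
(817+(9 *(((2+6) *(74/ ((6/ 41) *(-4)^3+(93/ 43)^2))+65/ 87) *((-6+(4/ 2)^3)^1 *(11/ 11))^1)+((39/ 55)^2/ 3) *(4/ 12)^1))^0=1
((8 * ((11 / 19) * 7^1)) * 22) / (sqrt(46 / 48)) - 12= -12 + 27104 * sqrt(138) / 437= 716.60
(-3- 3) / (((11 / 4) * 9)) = -8 / 33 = -0.24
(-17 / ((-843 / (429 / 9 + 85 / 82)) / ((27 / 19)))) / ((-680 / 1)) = -35943 / 17511920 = -0.00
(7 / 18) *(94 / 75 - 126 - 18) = -37471 / 675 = -55.51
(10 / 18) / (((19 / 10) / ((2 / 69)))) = 100 / 11799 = 0.01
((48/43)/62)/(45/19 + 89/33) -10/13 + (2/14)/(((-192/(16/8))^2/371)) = -48181185823/63402513408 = -0.76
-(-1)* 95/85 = 19/17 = 1.12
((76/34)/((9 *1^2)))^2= 1444/23409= 0.06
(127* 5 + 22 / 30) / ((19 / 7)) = 66752 / 285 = 234.22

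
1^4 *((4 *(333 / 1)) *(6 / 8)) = 999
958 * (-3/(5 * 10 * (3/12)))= -5748/25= -229.92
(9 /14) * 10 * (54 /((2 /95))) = 115425 /7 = 16489.29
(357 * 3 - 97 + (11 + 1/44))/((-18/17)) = -245599/264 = -930.30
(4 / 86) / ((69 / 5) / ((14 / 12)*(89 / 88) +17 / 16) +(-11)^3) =-740 / 21078299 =-0.00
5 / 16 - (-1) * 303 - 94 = 3349 / 16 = 209.31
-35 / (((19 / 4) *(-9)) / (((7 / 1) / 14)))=70 / 171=0.41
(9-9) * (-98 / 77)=0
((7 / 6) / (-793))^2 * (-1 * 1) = -49 / 22638564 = -0.00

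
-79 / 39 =-2.03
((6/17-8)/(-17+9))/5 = 13/68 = 0.19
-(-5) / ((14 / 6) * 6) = 5 / 14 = 0.36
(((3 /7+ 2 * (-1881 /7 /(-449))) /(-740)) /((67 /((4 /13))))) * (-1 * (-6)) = -2358 /38957485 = -0.00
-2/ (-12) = 1/ 6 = 0.17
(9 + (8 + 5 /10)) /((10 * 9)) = 7 /36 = 0.19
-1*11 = -11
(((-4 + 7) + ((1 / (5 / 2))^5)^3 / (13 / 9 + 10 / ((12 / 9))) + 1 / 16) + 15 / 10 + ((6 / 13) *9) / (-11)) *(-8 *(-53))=2493392252920901911 / 1405212402343750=1774.39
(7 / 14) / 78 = 1 / 156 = 0.01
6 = 6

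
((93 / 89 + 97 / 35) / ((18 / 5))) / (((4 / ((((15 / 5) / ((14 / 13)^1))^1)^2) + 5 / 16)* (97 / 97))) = 16072576 / 12552827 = 1.28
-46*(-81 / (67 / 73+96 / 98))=13327902 / 6787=1963.74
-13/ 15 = -0.87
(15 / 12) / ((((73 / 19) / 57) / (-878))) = -16282.09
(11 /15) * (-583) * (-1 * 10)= 12826 /3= 4275.33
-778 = -778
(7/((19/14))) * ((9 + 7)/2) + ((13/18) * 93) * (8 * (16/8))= 63608/57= 1115.93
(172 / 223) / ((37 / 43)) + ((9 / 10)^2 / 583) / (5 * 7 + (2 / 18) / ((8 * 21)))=5704961789818 / 6364190817325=0.90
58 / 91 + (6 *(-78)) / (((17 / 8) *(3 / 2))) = -146.19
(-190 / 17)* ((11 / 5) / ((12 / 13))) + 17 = -983 / 102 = -9.64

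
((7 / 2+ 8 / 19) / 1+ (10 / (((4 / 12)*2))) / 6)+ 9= 293 / 19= 15.42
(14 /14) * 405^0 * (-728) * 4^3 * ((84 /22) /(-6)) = 326144 /11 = 29649.45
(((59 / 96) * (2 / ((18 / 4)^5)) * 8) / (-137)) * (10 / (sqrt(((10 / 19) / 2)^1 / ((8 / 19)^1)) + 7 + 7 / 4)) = -264320 / 5897400777 + 7552 * sqrt(10) / 5897400777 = -0.00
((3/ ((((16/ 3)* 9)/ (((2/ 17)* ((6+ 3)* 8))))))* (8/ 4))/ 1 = 18/ 17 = 1.06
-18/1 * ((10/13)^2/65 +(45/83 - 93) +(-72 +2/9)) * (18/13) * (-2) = -19405570176/2370563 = -8186.06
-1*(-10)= 10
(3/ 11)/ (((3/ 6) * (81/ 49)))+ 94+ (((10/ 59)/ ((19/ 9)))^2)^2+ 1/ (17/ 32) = 767111851426010656/ 7973111197946169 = 96.21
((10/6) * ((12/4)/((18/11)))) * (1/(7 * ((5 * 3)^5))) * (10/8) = 11/15309000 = 0.00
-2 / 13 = -0.15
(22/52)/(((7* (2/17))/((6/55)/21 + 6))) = 9826/3185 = 3.09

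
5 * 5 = 25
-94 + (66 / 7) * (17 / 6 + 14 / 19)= -8025 / 133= -60.34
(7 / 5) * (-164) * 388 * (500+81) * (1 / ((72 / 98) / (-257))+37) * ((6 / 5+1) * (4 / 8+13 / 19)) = 4007092821578 / 95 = 42179924437.66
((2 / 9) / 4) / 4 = 1 / 72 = 0.01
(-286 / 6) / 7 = -143 / 21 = -6.81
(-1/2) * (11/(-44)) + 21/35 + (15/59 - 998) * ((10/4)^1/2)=-2941639/2360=-1246.46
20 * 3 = 60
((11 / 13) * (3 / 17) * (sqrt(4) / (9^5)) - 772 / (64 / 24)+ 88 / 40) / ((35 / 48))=-99979088152 / 253746675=-394.01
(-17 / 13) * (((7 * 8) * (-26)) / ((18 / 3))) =952 / 3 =317.33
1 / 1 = 1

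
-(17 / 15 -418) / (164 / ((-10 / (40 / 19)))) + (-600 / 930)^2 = -110237527 / 9456240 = -11.66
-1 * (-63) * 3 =189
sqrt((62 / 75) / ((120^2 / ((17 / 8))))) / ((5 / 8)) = sqrt(1581) / 2250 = 0.02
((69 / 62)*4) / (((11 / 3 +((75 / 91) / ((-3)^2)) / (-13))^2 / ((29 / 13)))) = 1938722877 / 2614666232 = 0.74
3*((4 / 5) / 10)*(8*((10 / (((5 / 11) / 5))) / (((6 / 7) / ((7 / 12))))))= 2156 / 15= 143.73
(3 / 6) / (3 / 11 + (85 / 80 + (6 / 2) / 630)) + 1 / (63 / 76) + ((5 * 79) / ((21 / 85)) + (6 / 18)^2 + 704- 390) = 2986752290 / 1560069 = 1914.50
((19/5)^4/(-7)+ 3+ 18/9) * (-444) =48150024/4375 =11005.72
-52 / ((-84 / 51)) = 221 / 7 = 31.57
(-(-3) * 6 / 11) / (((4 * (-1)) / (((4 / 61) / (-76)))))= 9 / 25498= 0.00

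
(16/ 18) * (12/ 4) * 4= 32/ 3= 10.67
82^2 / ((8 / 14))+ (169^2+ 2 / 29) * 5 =4482598 / 29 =154572.34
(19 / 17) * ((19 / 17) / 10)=361 / 2890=0.12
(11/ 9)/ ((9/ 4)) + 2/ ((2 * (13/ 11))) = 1463/ 1053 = 1.39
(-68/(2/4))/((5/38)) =-1033.60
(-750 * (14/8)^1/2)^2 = 6890625/16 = 430664.06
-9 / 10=-0.90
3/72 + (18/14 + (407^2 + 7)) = 165657.33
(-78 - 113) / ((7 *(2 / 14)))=-191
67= 67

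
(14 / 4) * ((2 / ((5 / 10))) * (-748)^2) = 7833056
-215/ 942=-0.23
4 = 4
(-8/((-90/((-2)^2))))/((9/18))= 32/45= 0.71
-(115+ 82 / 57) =-6637 / 57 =-116.44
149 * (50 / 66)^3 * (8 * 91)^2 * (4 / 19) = 4935476000000 / 682803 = 7228257.64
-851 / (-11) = 851 / 11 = 77.36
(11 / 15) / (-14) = -11 / 210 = -0.05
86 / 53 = 1.62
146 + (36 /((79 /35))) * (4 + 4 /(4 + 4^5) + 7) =6527518 /20303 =321.51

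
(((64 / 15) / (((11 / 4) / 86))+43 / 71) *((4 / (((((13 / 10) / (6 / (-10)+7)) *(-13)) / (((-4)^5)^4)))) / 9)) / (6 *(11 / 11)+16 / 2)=-16999259005975003136 / 9594585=-1771755527307.85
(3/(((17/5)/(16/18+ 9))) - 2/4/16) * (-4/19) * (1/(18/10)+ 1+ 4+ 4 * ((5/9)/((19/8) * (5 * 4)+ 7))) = -10.24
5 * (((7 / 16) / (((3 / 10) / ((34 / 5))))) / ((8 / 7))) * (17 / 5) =14161 / 96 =147.51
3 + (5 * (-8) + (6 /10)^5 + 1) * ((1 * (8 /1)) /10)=-439653 /15625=-28.14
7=7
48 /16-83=-80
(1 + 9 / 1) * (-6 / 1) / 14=-30 / 7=-4.29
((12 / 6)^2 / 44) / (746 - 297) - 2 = -9877 / 4939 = -2.00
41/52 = 0.79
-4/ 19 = -0.21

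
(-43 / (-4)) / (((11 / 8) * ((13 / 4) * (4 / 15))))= 9.02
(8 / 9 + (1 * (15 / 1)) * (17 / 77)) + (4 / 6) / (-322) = 9560 / 2277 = 4.20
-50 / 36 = -25 / 18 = -1.39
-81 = -81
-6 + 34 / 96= -5.65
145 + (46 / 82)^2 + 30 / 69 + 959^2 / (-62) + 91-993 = -37370439171 / 2397106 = -15589.82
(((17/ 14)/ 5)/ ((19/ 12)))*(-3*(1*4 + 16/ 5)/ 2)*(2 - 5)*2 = 33048/ 3325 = 9.94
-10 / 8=-5 / 4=-1.25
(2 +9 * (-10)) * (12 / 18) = -176 / 3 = -58.67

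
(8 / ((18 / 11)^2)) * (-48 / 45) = -3.19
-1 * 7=-7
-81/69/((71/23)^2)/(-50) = 621/252050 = 0.00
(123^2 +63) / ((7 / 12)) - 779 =176851 / 7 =25264.43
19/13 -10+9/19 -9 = -4215/247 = -17.06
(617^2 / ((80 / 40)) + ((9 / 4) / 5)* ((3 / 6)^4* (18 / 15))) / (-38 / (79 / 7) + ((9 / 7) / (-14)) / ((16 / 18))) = -589458952117 / 10747150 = -54847.93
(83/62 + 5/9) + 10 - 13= -617/558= -1.11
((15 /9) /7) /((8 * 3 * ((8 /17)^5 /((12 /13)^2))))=0.37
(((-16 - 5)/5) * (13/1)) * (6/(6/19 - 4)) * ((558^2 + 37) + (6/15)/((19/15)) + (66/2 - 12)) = 692291808/25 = 27691672.32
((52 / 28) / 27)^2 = 169 / 35721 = 0.00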